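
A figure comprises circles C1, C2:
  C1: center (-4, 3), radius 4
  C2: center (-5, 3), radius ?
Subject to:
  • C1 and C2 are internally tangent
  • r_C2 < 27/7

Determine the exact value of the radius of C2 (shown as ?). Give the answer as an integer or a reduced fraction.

1. [int C1,C2]  r_C2² − 8r_C2 + 15 = 0  ⇒  r_C2 = 3 or 5
2. given r_C2 < 27/7: keep 3

3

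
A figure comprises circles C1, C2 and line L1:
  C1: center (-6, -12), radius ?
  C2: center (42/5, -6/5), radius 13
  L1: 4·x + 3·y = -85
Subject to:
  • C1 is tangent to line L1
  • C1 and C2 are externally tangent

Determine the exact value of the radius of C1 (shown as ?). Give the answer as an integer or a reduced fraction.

5

1. [C1‖L1]  r_C1² − 25 = 0  ⇒  r_C1 = 5 (r>0 drops 1)
2. [ext C1·C2]  r_C1² + 26r_C1 − 155 = 0  ⇒  r_C1 = 5 (r>0 drops 1)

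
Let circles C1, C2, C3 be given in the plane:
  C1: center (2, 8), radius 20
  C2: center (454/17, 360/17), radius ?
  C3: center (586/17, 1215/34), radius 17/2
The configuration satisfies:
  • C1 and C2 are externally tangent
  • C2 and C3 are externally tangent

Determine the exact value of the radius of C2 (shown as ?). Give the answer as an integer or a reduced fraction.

8

1. [ext C1·C2]  r_C2² + 40r_C2 − 384 = 0  ⇒  r_C2 = 8 (r>0 drops 1)
2. [ext C2·C3]  r_C2² + 17r_C2 − 200 = 0  ⇒  r_C2 = 8 (r>0 drops 1)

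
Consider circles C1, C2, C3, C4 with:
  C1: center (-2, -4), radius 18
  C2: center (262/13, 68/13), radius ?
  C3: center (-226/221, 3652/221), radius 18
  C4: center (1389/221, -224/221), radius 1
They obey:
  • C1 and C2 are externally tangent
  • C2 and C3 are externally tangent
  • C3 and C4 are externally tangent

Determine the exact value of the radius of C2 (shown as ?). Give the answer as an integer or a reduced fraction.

6

1. [ext C1·C2]  r_C2² + 36r_C2 − 252 = 0  ⇒  r_C2 = 6 (r>0 drops 1)
2. [ext C2·C3]  r_C2² + 36r_C2 − 252 = 0  ⇒  r_C2 = 6 (r>0 drops 1)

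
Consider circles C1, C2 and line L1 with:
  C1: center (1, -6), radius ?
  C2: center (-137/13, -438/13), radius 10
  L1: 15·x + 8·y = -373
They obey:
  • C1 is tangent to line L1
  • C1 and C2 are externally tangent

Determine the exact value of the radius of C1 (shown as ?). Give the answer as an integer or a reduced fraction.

1. [C1‖L1]  r_C1² − 400 = 0  ⇒  r_C1 = 20 (r>0 drops 1)
2. [ext C1·C2]  r_C1² + 20r_C1 − 800 = 0  ⇒  r_C1 = 20 (r>0 drops 1)

20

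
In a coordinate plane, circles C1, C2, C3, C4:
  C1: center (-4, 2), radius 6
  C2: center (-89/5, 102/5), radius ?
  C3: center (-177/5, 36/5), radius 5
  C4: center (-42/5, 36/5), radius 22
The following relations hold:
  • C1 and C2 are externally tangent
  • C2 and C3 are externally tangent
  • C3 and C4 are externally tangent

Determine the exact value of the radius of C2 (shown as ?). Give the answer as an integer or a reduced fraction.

1. [ext C1·C2]  r_C2² + 12r_C2 − 493 = 0  ⇒  r_C2 = 17 (r>0 drops 1)
2. [ext C2·C3]  r_C2² + 10r_C2 − 459 = 0  ⇒  r_C2 = 17 (r>0 drops 1)

17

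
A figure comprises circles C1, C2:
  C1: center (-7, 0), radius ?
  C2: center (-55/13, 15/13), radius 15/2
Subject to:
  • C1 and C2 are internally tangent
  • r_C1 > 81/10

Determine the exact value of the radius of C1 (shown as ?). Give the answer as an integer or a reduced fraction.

1. [int C1,C2]  r_C1² − 15r_C1 + 189/4 = 0  ⇒  r_C1 = 9/2 or 21/2
2. given r_C1 > 81/10: keep 21/2

21/2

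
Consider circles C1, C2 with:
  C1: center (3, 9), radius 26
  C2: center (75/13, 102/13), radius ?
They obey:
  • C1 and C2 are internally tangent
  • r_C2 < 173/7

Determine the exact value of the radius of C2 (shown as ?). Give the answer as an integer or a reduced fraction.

1. [int C1,C2]  r_C2² − 52r_C2 + 667 = 0  ⇒  r_C2 = 23 or 29
2. given r_C2 < 173/7: keep 23

23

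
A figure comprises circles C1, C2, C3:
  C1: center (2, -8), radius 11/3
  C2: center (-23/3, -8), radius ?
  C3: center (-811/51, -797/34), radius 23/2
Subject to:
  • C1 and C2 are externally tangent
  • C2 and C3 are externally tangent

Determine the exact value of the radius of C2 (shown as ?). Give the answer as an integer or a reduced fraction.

6

1. [ext C1·C2]  r_C2² + (22/3)r_C2 − 80 = 0  ⇒  r_C2 = 6 (r>0 drops 1)
2. [ext C2·C3]  r_C2² + 23r_C2 − 174 = 0  ⇒  r_C2 = 6 (r>0 drops 1)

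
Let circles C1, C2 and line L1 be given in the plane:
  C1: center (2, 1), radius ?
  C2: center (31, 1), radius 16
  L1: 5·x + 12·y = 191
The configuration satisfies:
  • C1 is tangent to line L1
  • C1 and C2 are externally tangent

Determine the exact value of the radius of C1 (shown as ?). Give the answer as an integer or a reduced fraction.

13

1. [C1‖L1]  r_C1² − 169 = 0  ⇒  r_C1 = 13 (r>0 drops 1)
2. [ext C1·C2]  r_C1² + 32r_C1 − 585 = 0  ⇒  r_C1 = 13 (r>0 drops 1)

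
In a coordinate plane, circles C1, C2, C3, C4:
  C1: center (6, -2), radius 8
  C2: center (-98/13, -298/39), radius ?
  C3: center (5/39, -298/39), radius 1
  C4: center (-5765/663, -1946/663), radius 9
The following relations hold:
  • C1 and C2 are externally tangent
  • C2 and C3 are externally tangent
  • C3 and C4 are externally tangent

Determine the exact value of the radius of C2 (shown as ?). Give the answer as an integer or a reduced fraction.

20/3

1. [ext C1·C2]  r_C2² + 16r_C2 − 1360/9 = 0  ⇒  r_C2 = 20/3 (r>0 drops 1)
2. [ext C2·C3]  r_C2² + 2r_C2 − 520/9 = 0  ⇒  r_C2 = 20/3 (r>0 drops 1)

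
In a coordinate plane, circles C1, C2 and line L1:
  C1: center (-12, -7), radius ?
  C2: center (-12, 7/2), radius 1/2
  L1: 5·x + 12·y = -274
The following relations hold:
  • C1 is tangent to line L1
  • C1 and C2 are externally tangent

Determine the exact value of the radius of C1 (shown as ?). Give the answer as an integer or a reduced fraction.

10

1. [C1‖L1]  r_C1² − 100 = 0  ⇒  r_C1 = 10 (r>0 drops 1)
2. [ext C1·C2]  r_C1² + 1r_C1 − 110 = 0  ⇒  r_C1 = 10 (r>0 drops 1)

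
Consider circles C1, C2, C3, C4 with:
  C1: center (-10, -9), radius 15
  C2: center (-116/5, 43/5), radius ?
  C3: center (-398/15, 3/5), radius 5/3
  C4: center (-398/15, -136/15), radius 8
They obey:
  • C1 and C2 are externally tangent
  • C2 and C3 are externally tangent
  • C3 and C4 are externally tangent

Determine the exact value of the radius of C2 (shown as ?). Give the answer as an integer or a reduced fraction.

1. [ext C1·C2]  r_C2² + 30r_C2 − 259 = 0  ⇒  r_C2 = 7 (r>0 drops 1)
2. [ext C2·C3]  r_C2² + (10/3)r_C2 − 217/3 = 0  ⇒  r_C2 = 7 (r>0 drops 1)

7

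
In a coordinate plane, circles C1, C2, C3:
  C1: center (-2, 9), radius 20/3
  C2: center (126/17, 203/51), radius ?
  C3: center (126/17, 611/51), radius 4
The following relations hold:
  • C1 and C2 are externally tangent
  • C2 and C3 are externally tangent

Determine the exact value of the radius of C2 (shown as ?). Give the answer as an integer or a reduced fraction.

1. [ext C1·C2]  r_C2² + (40/3)r_C2 − 208/3 = 0  ⇒  r_C2 = 4 (r>0 drops 1)
2. [ext C2·C3]  r_C2² + 8r_C2 − 48 = 0  ⇒  r_C2 = 4 (r>0 drops 1)

4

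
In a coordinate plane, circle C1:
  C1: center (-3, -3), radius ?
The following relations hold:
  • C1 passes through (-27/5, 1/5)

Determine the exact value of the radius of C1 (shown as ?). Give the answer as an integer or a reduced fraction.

1. [C1∋P]  r_C1² − 16 = 0  ⇒  r_C1 = 4 (r>0 drops 1)

4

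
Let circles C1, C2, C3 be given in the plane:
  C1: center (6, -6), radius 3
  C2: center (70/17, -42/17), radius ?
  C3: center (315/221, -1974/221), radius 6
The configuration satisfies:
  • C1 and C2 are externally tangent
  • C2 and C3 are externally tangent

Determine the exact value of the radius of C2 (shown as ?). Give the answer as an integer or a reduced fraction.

1. [ext C1·C2]  r_C2² + 6r_C2 − 7 = 0  ⇒  r_C2 = 1 (r>0 drops 1)
2. [ext C2·C3]  r_C2² + 12r_C2 − 13 = 0  ⇒  r_C2 = 1 (r>0 drops 1)

1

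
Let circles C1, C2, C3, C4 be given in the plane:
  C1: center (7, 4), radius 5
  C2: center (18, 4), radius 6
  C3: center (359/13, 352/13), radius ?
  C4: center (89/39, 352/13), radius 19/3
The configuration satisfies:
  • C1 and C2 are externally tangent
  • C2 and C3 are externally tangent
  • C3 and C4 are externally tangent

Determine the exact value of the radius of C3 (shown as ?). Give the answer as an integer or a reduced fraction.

1. [ext C2·C3]  r_C3² + 12r_C3 − 589 = 0  ⇒  r_C3 = 19 (r>0 drops 1)
2. [ext C3·C4]  r_C3² + (38/3)r_C3 − 1805/3 = 0  ⇒  r_C3 = 19 (r>0 drops 1)

19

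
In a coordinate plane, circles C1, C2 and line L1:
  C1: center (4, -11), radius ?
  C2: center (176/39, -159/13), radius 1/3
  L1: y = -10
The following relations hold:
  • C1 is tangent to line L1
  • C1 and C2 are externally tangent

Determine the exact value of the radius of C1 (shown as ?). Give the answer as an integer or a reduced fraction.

1. [C1‖L1]  r_C1² − 1 = 0  ⇒  r_C1 = 1 (r>0 drops 1)
2. [ext C1·C2]  r_C1² + (2/3)r_C1 − 5/3 = 0  ⇒  r_C1 = 1 (r>0 drops 1)

1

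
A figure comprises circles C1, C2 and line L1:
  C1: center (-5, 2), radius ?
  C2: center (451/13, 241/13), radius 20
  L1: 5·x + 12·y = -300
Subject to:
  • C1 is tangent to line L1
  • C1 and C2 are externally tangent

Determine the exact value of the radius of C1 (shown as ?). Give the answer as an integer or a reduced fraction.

1. [C1‖L1]  r_C1² − 529 = 0  ⇒  r_C1 = 23 (r>0 drops 1)
2. [ext C1·C2]  r_C1² + 40r_C1 − 1449 = 0  ⇒  r_C1 = 23 (r>0 drops 1)

23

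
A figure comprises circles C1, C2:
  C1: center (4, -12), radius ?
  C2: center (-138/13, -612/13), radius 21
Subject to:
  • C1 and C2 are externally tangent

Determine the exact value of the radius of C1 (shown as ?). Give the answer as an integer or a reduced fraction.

1. [ext C1·C2]  r_C1² + 42r_C1 − 1003 = 0  ⇒  r_C1 = 17 (r>0 drops 1)

17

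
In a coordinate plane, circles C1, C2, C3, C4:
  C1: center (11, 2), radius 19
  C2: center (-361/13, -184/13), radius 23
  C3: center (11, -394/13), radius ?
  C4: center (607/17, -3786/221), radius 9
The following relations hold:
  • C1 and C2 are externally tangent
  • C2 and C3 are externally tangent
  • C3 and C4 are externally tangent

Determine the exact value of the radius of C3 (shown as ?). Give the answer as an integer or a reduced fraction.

1. [ext C2·C3]  r_C3² + 46r_C3 − 1235 = 0  ⇒  r_C3 = 19 (r>0 drops 1)
2. [ext C3·C4]  r_C3² + 18r_C3 − 703 = 0  ⇒  r_C3 = 19 (r>0 drops 1)

19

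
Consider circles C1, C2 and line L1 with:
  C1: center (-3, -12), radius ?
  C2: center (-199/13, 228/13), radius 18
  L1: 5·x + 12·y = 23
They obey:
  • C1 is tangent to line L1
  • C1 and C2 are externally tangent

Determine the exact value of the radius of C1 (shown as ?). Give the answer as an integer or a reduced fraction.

14

1. [C1‖L1]  r_C1² − 196 = 0  ⇒  r_C1 = 14 (r>0 drops 1)
2. [ext C1·C2]  r_C1² + 36r_C1 − 700 = 0  ⇒  r_C1 = 14 (r>0 drops 1)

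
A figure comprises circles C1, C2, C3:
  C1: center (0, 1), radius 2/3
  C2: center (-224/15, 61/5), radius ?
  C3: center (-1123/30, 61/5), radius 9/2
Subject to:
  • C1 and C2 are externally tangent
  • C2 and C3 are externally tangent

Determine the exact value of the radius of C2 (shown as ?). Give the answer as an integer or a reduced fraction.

1. [ext C1·C2]  r_C2² + (4/3)r_C2 − 348 = 0  ⇒  r_C2 = 18 (r>0 drops 1)
2. [ext C2·C3]  r_C2² + 9r_C2 − 486 = 0  ⇒  r_C2 = 18 (r>0 drops 1)

18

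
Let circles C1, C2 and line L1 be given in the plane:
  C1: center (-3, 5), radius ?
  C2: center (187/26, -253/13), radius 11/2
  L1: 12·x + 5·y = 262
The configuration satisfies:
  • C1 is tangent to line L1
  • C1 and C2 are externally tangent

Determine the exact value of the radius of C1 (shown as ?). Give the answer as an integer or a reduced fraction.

21

1. [C1‖L1]  r_C1² − 441 = 0  ⇒  r_C1 = 21 (r>0 drops 1)
2. [ext C1·C2]  r_C1² + 11r_C1 − 672 = 0  ⇒  r_C1 = 21 (r>0 drops 1)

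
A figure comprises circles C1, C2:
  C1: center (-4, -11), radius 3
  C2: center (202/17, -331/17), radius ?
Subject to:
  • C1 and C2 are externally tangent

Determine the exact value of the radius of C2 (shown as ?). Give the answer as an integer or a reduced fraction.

15

1. [ext C1·C2]  r_C2² + 6r_C2 − 315 = 0  ⇒  r_C2 = 15 (r>0 drops 1)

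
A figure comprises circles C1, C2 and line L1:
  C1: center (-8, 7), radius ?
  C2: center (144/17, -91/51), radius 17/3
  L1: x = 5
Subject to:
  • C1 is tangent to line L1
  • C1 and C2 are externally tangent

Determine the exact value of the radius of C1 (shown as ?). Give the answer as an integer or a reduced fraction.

13

1. [C1‖L1]  r_C1² − 169 = 0  ⇒  r_C1 = 13 (r>0 drops 1)
2. [ext C1·C2]  r_C1² + (34/3)r_C1 − 949/3 = 0  ⇒  r_C1 = 13 (r>0 drops 1)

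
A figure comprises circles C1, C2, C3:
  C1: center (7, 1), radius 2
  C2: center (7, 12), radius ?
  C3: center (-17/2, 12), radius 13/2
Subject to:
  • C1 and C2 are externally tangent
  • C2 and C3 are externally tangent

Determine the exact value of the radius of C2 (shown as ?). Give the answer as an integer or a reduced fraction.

1. [ext C1·C2]  r_C2² + 4r_C2 − 117 = 0  ⇒  r_C2 = 9 (r>0 drops 1)
2. [ext C2·C3]  r_C2² + 13r_C2 − 198 = 0  ⇒  r_C2 = 9 (r>0 drops 1)

9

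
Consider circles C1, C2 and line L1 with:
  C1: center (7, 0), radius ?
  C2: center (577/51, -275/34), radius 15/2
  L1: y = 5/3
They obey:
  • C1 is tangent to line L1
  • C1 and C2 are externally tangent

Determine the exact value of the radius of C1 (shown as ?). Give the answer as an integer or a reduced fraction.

1. [C1‖L1]  r_C1² − 25/9 = 0  ⇒  r_C1 = 5/3 (r>0 drops 1)
2. [ext C1·C2]  r_C1² + 15r_C1 − 250/9 = 0  ⇒  r_C1 = 5/3 (r>0 drops 1)

5/3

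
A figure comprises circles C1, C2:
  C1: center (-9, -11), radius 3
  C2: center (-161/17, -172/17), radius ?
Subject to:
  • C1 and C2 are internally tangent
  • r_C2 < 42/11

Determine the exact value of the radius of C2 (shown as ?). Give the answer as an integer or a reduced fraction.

1. [int C1,C2]  r_C2² − 6r_C2 + 8 = 0  ⇒  r_C2 = 2 or 4
2. given r_C2 < 42/11: keep 2

2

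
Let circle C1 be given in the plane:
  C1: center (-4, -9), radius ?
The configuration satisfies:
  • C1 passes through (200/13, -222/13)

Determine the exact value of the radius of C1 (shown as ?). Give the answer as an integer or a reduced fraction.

21

1. [C1∋P]  r_C1² − 441 = 0  ⇒  r_C1 = 21 (r>0 drops 1)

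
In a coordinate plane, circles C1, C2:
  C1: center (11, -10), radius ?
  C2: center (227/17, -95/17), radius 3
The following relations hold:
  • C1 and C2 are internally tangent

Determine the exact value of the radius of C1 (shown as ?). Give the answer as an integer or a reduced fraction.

8

1. [int C1,C2]  r_C1² − 6r_C1 − 16 = 0  ⇒  r_C1 = 8 (r>0 drops 1)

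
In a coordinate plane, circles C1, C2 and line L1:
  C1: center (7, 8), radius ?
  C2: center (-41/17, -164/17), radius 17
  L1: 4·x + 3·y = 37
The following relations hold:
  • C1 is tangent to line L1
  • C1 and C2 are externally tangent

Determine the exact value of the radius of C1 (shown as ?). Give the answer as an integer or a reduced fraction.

3

1. [C1‖L1]  r_C1² − 9 = 0  ⇒  r_C1 = 3 (r>0 drops 1)
2. [ext C1·C2]  r_C1² + 34r_C1 − 111 = 0  ⇒  r_C1 = 3 (r>0 drops 1)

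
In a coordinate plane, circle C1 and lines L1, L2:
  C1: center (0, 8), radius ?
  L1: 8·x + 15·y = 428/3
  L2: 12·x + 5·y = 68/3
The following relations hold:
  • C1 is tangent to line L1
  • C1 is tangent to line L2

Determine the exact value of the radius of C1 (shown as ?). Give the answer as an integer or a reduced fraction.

4/3

1. [C1‖L1]  r_C1² − 16/9 = 0  ⇒  r_C1 = 4/3 (r>0 drops 1)
2. [C1‖L2]  r_C1² − 16/9 = 0  ⇒  r_C1 = 4/3 (r>0 drops 1)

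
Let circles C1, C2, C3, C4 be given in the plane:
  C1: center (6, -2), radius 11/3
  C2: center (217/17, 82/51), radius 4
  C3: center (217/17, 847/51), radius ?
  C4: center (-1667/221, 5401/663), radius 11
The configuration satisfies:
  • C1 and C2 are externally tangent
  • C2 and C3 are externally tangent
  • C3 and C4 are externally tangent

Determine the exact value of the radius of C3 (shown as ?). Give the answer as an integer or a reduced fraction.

11

1. [ext C2·C3]  r_C3² + 8r_C3 − 209 = 0  ⇒  r_C3 = 11 (r>0 drops 1)
2. [ext C3·C4]  r_C3² + 22r_C3 − 363 = 0  ⇒  r_C3 = 11 (r>0 drops 1)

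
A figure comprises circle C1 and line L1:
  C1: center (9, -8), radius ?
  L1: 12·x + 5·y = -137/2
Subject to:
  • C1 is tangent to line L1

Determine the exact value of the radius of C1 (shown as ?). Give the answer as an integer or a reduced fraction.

21/2

1. [C1‖L1]  r_C1² − 441/4 = 0  ⇒  r_C1 = 21/2 (r>0 drops 1)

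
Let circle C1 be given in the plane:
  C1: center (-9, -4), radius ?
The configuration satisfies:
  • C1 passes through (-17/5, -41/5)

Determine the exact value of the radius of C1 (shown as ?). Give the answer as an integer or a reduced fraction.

7

1. [C1∋P]  r_C1² − 49 = 0  ⇒  r_C1 = 7 (r>0 drops 1)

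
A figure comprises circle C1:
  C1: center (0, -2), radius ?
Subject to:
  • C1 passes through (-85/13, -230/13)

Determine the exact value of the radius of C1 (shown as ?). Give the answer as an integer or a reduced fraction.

17

1. [C1∋P]  r_C1² − 289 = 0  ⇒  r_C1 = 17 (r>0 drops 1)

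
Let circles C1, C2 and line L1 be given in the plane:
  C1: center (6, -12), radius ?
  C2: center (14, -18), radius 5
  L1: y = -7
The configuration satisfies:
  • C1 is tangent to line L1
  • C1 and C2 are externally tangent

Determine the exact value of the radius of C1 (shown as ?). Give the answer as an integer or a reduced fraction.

1. [C1‖L1]  r_C1² − 25 = 0  ⇒  r_C1 = 5 (r>0 drops 1)
2. [ext C1·C2]  r_C1² + 10r_C1 − 75 = 0  ⇒  r_C1 = 5 (r>0 drops 1)

5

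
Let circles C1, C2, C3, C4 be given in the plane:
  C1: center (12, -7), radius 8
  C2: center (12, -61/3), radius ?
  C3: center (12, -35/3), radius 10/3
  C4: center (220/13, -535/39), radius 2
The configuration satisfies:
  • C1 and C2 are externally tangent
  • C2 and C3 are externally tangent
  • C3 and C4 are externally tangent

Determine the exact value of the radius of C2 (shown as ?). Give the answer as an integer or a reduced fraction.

16/3

1. [ext C1·C2]  r_C2² + 16r_C2 − 1024/9 = 0  ⇒  r_C2 = 16/3 (r>0 drops 1)
2. [ext C2·C3]  r_C2² + (20/3)r_C2 − 64 = 0  ⇒  r_C2 = 16/3 (r>0 drops 1)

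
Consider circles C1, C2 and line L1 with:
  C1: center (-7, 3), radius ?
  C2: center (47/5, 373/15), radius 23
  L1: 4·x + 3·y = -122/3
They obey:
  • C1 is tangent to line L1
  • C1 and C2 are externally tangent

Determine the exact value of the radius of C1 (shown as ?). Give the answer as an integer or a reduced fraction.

13/3

1. [C1‖L1]  r_C1² − 169/9 = 0  ⇒  r_C1 = 13/3 (r>0 drops 1)
2. [ext C1·C2]  r_C1² + 46r_C1 − 1963/9 = 0  ⇒  r_C1 = 13/3 (r>0 drops 1)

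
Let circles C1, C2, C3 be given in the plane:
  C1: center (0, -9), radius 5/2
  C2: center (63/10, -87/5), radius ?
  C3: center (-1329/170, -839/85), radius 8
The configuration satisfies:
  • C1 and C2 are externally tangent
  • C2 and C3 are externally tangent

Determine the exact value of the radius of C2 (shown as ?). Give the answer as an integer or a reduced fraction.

1. [ext C1·C2]  r_C2² + 5r_C2 − 104 = 0  ⇒  r_C2 = 8 (r>0 drops 1)
2. [ext C2·C3]  r_C2² + 16r_C2 − 192 = 0  ⇒  r_C2 = 8 (r>0 drops 1)

8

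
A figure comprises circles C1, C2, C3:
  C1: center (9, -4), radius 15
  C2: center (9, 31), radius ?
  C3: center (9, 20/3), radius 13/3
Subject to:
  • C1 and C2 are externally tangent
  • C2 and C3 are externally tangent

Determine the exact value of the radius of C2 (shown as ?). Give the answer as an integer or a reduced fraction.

1. [ext C1·C2]  r_C2² + 30r_C2 − 1000 = 0  ⇒  r_C2 = 20 (r>0 drops 1)
2. [ext C2·C3]  r_C2² + (26/3)r_C2 − 1720/3 = 0  ⇒  r_C2 = 20 (r>0 drops 1)

20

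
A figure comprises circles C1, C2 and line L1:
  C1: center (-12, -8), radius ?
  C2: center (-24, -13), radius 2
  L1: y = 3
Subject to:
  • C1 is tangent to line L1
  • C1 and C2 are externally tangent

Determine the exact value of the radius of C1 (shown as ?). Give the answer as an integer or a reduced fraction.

1. [C1‖L1]  r_C1² − 121 = 0  ⇒  r_C1 = 11 (r>0 drops 1)
2. [ext C1·C2]  r_C1² + 4r_C1 − 165 = 0  ⇒  r_C1 = 11 (r>0 drops 1)

11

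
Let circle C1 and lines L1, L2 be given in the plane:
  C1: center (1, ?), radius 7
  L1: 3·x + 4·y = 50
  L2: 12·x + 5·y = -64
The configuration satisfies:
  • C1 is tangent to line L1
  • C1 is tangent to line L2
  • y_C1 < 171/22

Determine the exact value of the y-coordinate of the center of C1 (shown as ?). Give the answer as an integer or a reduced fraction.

1. [C1‖L1]  y_C1² − (47/2)y_C1 + 123/2 = 0  ⇒  y_C1 = 3 or 41/2
2. [C1‖L2]  y_C1² + (152/5)y_C1 − 501/5 = 0  ⇒  y_C1 = -167/5 or 3

3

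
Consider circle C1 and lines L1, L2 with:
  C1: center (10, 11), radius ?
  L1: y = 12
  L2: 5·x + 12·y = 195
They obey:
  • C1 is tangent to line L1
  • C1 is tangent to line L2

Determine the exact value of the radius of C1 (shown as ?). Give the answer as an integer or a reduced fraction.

1

1. [C1‖L1]  r_C1² − 1 = 0  ⇒  r_C1 = 1 (r>0 drops 1)
2. [C1‖L2]  r_C1² − 1 = 0  ⇒  r_C1 = 1 (r>0 drops 1)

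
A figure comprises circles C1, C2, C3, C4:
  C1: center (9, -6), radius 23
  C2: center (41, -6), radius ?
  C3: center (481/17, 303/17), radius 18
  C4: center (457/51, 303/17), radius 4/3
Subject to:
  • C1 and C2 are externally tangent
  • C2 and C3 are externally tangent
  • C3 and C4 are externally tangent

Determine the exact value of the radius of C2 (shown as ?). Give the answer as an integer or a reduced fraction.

1. [ext C1·C2]  r_C2² + 46r_C2 − 495 = 0  ⇒  r_C2 = 9 (r>0 drops 1)
2. [ext C2·C3]  r_C2² + 36r_C2 − 405 = 0  ⇒  r_C2 = 9 (r>0 drops 1)

9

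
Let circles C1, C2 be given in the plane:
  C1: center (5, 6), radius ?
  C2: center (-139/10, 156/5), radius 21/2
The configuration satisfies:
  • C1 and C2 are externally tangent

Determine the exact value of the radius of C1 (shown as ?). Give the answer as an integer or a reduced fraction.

1. [ext C1·C2]  r_C1² + 21r_C1 − 882 = 0  ⇒  r_C1 = 21 (r>0 drops 1)

21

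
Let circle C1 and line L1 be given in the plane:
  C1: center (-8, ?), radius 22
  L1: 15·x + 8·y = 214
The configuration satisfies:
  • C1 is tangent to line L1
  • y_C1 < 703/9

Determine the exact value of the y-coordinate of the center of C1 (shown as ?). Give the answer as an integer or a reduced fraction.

1. [C1‖L1]  y_C1² − (167/2)y_C1 − 885/2 = 0  ⇒  y_C1 = -5 or 177/2
2. given y_C1 < 703/9: keep -5

-5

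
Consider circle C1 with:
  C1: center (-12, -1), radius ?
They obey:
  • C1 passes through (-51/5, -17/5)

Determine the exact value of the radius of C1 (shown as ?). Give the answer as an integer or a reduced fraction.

1. [C1∋P]  r_C1² − 9 = 0  ⇒  r_C1 = 3 (r>0 drops 1)

3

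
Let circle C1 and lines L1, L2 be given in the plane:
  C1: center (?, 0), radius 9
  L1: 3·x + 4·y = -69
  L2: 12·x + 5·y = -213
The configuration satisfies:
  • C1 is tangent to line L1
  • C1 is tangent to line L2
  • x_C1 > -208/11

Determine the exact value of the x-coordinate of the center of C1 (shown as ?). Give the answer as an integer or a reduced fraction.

1. [C1‖L1]  x_C1² + 46x_C1 + 304 = 0  ⇒  x_C1 = -38 or -8
2. [C1‖L2]  x_C1² + (71/2)x_C1 + 220 = 0  ⇒  x_C1 = -55/2 or -8

-8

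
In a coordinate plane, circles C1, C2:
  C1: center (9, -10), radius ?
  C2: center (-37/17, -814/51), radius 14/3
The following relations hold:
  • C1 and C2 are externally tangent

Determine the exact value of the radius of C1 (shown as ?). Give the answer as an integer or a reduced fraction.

8

1. [ext C1·C2]  r_C1² + (28/3)r_C1 − 416/3 = 0  ⇒  r_C1 = 8 (r>0 drops 1)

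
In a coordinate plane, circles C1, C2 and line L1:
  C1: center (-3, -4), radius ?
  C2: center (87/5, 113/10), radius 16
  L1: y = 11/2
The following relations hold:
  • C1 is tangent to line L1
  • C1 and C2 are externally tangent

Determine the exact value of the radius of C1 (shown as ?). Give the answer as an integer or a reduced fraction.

19/2

1. [C1‖L1]  r_C1² − 361/4 = 0  ⇒  r_C1 = 19/2 (r>0 drops 1)
2. [ext C1·C2]  r_C1² + 32r_C1 − 1577/4 = 0  ⇒  r_C1 = 19/2 (r>0 drops 1)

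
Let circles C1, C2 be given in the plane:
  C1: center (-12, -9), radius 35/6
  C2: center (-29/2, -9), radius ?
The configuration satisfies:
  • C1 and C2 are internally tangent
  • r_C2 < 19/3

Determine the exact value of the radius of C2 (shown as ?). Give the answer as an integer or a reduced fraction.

1. [int C1,C2]  r_C2² − (35/3)r_C2 + 250/9 = 0  ⇒  r_C2 = 10/3 or 25/3
2. given r_C2 < 19/3: keep 10/3

10/3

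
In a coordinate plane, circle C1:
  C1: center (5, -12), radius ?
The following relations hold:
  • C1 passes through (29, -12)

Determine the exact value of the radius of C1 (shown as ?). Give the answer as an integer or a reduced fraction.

1. [C1∋P]  r_C1² − 576 = 0  ⇒  r_C1 = 24 (r>0 drops 1)

24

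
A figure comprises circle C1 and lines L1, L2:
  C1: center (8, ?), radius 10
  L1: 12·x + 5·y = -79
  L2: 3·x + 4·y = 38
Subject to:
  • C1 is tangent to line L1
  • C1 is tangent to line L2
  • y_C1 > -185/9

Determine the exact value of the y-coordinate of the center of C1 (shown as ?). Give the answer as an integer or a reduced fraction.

1. [C1‖L1]  y_C1² + 70y_C1 + 549 = 0  ⇒  y_C1 = -61 or -9
2. [C1‖L2]  y_C1² − 7y_C1 − 144 = 0  ⇒  y_C1 = -9 or 16

-9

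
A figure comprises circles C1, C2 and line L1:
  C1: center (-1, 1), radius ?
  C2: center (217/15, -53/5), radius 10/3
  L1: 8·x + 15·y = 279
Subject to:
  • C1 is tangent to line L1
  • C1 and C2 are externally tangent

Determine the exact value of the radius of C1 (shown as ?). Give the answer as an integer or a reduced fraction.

1. [C1‖L1]  r_C1² − 256 = 0  ⇒  r_C1 = 16 (r>0 drops 1)
2. [ext C1·C2]  r_C1² + (20/3)r_C1 − 1088/3 = 0  ⇒  r_C1 = 16 (r>0 drops 1)

16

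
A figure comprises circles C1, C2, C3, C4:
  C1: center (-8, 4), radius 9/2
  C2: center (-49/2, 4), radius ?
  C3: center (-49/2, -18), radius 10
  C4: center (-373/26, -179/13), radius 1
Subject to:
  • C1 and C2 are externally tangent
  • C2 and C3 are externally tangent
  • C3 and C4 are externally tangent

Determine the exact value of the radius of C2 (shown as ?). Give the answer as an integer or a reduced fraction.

12

1. [ext C1·C2]  r_C2² + 9r_C2 − 252 = 0  ⇒  r_C2 = 12 (r>0 drops 1)
2. [ext C2·C3]  r_C2² + 20r_C2 − 384 = 0  ⇒  r_C2 = 12 (r>0 drops 1)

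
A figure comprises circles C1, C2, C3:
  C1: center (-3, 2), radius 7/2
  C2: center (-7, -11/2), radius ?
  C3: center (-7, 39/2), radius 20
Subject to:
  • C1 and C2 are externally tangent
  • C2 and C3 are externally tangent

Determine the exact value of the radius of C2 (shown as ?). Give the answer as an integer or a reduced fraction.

5

1. [ext C1·C2]  r_C2² + 7r_C2 − 60 = 0  ⇒  r_C2 = 5 (r>0 drops 1)
2. [ext C2·C3]  r_C2² + 40r_C2 − 225 = 0  ⇒  r_C2 = 5 (r>0 drops 1)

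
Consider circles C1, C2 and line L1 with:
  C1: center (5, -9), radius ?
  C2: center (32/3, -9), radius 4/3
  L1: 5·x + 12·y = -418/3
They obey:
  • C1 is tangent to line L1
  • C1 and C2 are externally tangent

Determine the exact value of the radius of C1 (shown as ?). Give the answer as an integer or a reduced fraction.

1. [C1‖L1]  r_C1² − 169/9 = 0  ⇒  r_C1 = 13/3 (r>0 drops 1)
2. [ext C1·C2]  r_C1² + (8/3)r_C1 − 91/3 = 0  ⇒  r_C1 = 13/3 (r>0 drops 1)

13/3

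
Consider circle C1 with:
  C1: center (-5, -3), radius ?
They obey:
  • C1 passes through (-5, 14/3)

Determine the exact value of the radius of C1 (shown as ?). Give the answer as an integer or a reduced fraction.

23/3

1. [C1∋P]  r_C1² − 529/9 = 0  ⇒  r_C1 = 23/3 (r>0 drops 1)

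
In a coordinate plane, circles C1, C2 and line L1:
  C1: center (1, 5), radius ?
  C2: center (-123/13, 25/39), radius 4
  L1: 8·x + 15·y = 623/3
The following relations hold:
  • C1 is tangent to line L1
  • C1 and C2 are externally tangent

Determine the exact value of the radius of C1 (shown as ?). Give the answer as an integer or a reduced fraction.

22/3

1. [C1‖L1]  r_C1² − 484/9 = 0  ⇒  r_C1 = 22/3 (r>0 drops 1)
2. [ext C1·C2]  r_C1² + 8r_C1 − 1012/9 = 0  ⇒  r_C1 = 22/3 (r>0 drops 1)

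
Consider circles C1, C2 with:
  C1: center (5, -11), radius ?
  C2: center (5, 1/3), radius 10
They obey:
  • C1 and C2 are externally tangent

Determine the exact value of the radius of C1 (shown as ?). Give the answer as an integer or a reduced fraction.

4/3

1. [ext C1·C2]  r_C1² + 20r_C1 − 256/9 = 0  ⇒  r_C1 = 4/3 (r>0 drops 1)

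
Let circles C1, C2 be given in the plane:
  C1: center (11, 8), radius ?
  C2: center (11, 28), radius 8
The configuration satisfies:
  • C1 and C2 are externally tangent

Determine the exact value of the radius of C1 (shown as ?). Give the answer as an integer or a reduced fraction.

12

1. [ext C1·C2]  r_C1² + 16r_C1 − 336 = 0  ⇒  r_C1 = 12 (r>0 drops 1)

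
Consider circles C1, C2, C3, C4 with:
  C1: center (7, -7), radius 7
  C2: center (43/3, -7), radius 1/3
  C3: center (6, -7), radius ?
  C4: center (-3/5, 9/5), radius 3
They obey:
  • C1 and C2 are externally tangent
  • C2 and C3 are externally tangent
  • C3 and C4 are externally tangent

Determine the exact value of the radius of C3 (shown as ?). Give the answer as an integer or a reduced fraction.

1. [ext C2·C3]  r_C3² + (2/3)r_C3 − 208/3 = 0  ⇒  r_C3 = 8 (r>0 drops 1)
2. [ext C3·C4]  r_C3² + 6r_C3 − 112 = 0  ⇒  r_C3 = 8 (r>0 drops 1)

8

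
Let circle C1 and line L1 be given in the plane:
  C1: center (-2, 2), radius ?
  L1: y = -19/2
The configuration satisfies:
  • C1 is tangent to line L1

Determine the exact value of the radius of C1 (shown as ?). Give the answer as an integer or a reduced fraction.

23/2

1. [C1‖L1]  r_C1² − 529/4 = 0  ⇒  r_C1 = 23/2 (r>0 drops 1)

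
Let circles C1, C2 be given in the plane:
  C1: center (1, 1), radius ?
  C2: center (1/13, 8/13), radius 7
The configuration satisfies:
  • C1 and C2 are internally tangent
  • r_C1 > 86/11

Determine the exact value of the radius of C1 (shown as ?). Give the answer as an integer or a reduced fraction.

8

1. [int C1,C2]  r_C1² − 14r_C1 + 48 = 0  ⇒  r_C1 = 6 or 8
2. given r_C1 > 86/11: keep 8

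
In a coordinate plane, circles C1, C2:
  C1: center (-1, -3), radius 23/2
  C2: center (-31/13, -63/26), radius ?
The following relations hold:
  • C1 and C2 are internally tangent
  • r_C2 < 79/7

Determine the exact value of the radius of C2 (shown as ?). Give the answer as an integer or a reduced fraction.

10

1. [int C1,C2]  r_C2² − 23r_C2 + 130 = 0  ⇒  r_C2 = 10 or 13
2. given r_C2 < 79/7: keep 10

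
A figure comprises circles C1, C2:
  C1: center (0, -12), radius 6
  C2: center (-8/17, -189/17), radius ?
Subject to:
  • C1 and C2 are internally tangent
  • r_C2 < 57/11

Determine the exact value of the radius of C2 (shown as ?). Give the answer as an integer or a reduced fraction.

1. [int C1,C2]  r_C2² − 12r_C2 + 35 = 0  ⇒  r_C2 = 5 or 7
2. given r_C2 < 57/11: keep 5

5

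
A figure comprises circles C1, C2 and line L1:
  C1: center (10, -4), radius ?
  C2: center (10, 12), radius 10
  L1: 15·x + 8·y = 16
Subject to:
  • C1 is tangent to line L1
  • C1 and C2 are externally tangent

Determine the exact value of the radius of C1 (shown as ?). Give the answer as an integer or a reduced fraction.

1. [C1‖L1]  r_C1² − 36 = 0  ⇒  r_C1 = 6 (r>0 drops 1)
2. [ext C1·C2]  r_C1² + 20r_C1 − 156 = 0  ⇒  r_C1 = 6 (r>0 drops 1)

6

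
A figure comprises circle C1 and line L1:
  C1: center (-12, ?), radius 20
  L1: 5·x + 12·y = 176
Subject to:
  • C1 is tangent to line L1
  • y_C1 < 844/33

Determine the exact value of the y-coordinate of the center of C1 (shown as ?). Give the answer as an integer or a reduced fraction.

1. [C1‖L1]  y_C1² − (118/3)y_C1 − 248/3 = 0  ⇒  y_C1 = -2 or 124/3
2. given y_C1 < 844/33: keep -2

-2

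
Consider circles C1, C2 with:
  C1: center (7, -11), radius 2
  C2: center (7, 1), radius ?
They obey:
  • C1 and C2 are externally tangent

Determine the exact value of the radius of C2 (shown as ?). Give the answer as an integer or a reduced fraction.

1. [ext C1·C2]  r_C2² + 4r_C2 − 140 = 0  ⇒  r_C2 = 10 (r>0 drops 1)

10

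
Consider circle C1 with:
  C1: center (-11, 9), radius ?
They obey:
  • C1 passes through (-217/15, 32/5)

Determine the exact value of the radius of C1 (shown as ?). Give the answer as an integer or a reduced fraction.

13/3

1. [C1∋P]  r_C1² − 169/9 = 0  ⇒  r_C1 = 13/3 (r>0 drops 1)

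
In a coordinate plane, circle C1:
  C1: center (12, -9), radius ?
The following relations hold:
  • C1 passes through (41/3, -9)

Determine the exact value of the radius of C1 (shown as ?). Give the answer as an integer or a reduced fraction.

1. [C1∋P]  r_C1² − 25/9 = 0  ⇒  r_C1 = 5/3 (r>0 drops 1)

5/3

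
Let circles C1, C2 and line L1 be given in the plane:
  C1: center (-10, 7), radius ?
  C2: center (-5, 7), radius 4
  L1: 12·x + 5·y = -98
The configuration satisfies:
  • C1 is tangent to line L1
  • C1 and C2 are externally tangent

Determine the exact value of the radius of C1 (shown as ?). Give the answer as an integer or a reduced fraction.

1. [C1‖L1]  r_C1² − 1 = 0  ⇒  r_C1 = 1 (r>0 drops 1)
2. [ext C1·C2]  r_C1² + 8r_C1 − 9 = 0  ⇒  r_C1 = 1 (r>0 drops 1)

1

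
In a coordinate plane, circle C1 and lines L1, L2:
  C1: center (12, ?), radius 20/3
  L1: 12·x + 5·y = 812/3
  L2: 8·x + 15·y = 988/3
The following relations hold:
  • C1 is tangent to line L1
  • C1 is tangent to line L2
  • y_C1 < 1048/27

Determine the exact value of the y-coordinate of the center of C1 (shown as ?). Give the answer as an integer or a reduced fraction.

8

1. [C1‖L1]  y_C1² − (152/3)y_C1 + 1024/3 = 0  ⇒  y_C1 = 8 or 128/3
2. [C1‖L2]  y_C1² − (280/9)y_C1 + 1664/9 = 0  ⇒  y_C1 = 8 or 208/9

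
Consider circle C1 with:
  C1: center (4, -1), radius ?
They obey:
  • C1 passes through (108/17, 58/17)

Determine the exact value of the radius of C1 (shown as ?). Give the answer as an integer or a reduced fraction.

5

1. [C1∋P]  r_C1² − 25 = 0  ⇒  r_C1 = 5 (r>0 drops 1)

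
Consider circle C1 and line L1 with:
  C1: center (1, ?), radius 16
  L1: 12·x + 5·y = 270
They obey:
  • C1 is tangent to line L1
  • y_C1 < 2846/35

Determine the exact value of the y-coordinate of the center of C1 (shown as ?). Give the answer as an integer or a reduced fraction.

10

1. [C1‖L1]  y_C1² − (516/5)y_C1 + 932 = 0  ⇒  y_C1 = 10 or 466/5
2. given y_C1 < 2846/35: keep 10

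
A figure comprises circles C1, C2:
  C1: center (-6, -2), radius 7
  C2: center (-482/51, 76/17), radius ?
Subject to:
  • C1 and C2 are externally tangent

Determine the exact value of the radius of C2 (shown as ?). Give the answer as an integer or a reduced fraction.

1. [ext C1·C2]  r_C2² + 14r_C2 − 43/9 = 0  ⇒  r_C2 = 1/3 (r>0 drops 1)

1/3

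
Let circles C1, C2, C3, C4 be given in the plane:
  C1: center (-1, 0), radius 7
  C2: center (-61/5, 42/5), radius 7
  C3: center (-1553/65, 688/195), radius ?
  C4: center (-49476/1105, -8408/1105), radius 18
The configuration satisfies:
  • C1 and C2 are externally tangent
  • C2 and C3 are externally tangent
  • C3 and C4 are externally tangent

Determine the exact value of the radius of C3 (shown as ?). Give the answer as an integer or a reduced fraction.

1. [ext C2·C3]  r_C3² + 14r_C3 − 1003/9 = 0  ⇒  r_C3 = 17/3 (r>0 drops 1)
2. [ext C3·C4]  r_C3² + 36r_C3 − 2125/9 = 0  ⇒  r_C3 = 17/3 (r>0 drops 1)

17/3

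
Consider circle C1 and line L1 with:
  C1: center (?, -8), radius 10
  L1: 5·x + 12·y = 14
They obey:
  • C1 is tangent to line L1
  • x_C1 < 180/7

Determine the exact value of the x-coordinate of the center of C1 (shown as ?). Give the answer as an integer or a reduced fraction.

-4

1. [C1‖L1]  x_C1² − 44x_C1 − 192 = 0  ⇒  x_C1 = -4 or 48
2. given x_C1 < 180/7: keep -4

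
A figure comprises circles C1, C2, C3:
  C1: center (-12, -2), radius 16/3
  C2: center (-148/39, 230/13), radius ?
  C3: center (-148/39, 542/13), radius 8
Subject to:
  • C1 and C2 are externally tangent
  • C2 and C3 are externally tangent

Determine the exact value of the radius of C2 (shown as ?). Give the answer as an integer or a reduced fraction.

16

1. [ext C1·C2]  r_C2² + (32/3)r_C2 − 1280/3 = 0  ⇒  r_C2 = 16 (r>0 drops 1)
2. [ext C2·C3]  r_C2² + 16r_C2 − 512 = 0  ⇒  r_C2 = 16 (r>0 drops 1)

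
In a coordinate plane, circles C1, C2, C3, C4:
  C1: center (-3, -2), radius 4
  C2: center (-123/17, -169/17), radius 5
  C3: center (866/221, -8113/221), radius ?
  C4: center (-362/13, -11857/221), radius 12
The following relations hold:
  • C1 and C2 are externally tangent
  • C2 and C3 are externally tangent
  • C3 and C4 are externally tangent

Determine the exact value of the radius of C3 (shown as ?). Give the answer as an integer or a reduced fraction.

24

1. [ext C2·C3]  r_C3² + 10r_C3 − 816 = 0  ⇒  r_C3 = 24 (r>0 drops 1)
2. [ext C3·C4]  r_C3² + 24r_C3 − 1152 = 0  ⇒  r_C3 = 24 (r>0 drops 1)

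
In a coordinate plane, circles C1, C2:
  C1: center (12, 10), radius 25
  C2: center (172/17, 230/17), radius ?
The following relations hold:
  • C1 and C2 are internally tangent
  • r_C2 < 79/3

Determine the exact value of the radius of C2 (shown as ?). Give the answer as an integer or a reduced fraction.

21

1. [int C1,C2]  r_C2² − 50r_C2 + 609 = 0  ⇒  r_C2 = 21 or 29
2. given r_C2 < 79/3: keep 21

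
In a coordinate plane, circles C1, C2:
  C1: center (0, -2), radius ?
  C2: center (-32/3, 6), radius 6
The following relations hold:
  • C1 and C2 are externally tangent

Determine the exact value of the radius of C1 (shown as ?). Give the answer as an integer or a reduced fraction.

1. [ext C1·C2]  r_C1² + 12r_C1 − 1276/9 = 0  ⇒  r_C1 = 22/3 (r>0 drops 1)

22/3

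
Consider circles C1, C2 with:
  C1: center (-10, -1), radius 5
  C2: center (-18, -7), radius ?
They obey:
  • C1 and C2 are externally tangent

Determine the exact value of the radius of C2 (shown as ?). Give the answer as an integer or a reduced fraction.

1. [ext C1·C2]  r_C2² + 10r_C2 − 75 = 0  ⇒  r_C2 = 5 (r>0 drops 1)

5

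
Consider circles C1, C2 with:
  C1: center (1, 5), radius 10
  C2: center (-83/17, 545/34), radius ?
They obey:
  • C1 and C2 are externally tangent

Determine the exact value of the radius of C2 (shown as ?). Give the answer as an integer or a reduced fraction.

5/2

1. [ext C1·C2]  r_C2² + 20r_C2 − 225/4 = 0  ⇒  r_C2 = 5/2 (r>0 drops 1)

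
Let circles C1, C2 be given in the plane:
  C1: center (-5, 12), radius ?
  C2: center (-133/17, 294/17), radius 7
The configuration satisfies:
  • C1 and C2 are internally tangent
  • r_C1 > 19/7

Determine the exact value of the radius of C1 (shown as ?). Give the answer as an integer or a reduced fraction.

13

1. [int C1,C2]  r_C1² − 14r_C1 + 13 = 0  ⇒  r_C1 = 1 or 13
2. given r_C1 > 19/7: keep 13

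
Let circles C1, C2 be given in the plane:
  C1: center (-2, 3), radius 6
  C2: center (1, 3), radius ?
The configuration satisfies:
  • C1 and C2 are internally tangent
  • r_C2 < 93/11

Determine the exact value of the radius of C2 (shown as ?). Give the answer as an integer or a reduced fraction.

1. [int C1,C2]  r_C2² − 12r_C2 + 27 = 0  ⇒  r_C2 = 3 or 9
2. given r_C2 < 93/11: keep 3

3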